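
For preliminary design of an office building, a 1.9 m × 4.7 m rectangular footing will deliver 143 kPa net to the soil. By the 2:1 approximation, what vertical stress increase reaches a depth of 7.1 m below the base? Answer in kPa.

By the 2:1 method the load spreads at 1 horizontal : 2 vertical, so at depth z the loaded area has grown by z in each plan dimension:
Δσ = qBL/((B+z)(L+z)) = 143×1.9×4.7/((1.9+7.1)(4.7+7.1)) = 12.024 kPa

Δσ_z ≈ 12 kPa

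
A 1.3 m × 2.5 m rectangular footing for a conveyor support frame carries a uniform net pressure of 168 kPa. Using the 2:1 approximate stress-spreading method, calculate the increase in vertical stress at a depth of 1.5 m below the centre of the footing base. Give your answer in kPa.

Δσ_z ≈ 48.8 kPa

By the 2:1 method the load spreads at 1 horizontal : 2 vertical, so at depth z the loaded area has grown by z in each plan dimension:
Δσ = qBL/((B+z)(L+z)) = 168×1.3×2.5/((1.3+1.5)(2.5+1.5)) = 48.75 kPa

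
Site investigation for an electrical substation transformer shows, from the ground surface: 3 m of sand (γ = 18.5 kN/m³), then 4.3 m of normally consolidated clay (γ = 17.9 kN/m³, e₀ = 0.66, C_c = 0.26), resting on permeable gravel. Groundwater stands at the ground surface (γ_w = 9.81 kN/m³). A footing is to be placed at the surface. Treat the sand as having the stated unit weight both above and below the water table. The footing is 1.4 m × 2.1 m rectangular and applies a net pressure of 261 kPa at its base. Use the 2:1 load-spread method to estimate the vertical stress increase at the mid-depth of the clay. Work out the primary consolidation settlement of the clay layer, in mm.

S_c ≈ 92.5 mm

Mid-depth of clay below the ground surface: z = 3 + 4.3/2 = 5.15 m.
Total vertical stress at mid-clay: σ_v = 18.5×3 + 17.9×2.15 = 93.985 kPa.
Pore pressure: u = 9.81×(5.15 − 0) = 50.522 kPa.
Initial effective stress: σ'_0 = σ_v − u = 93.985 − 50.522 = 43.463 kPa.
Stress increase at mid-clay by the 2:1 spreading method:
Δσ = qBL/((B+z)(L+z)) = 261×1.4×2.1/((1.4+5.15)(2.1+5.15)) = 16.159 kPa
Final effective stress: σ'_f = σ'_0 + Δσ = 43.463 + 16.159 = 59.622 kPa.
Normally consolidated clay, so the full stress increment lies on the virgin compression line:
S_c = C_c·H/(1+e₀)·log₁₀(σ'_f/σ'_0) = 0.26×4.3/(1+0.66)×log₁₀(59.622/43.463)
    = 0.67349 × 0.13729 = 0.09246 m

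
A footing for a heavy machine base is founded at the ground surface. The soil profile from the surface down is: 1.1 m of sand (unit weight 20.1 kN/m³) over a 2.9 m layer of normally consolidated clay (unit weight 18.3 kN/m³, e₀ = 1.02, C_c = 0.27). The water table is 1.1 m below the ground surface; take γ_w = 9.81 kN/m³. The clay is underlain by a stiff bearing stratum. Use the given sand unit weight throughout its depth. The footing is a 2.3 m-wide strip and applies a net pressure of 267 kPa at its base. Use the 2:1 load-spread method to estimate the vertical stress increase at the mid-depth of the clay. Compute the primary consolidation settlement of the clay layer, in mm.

Mid-depth of clay below the ground surface: z = 1.1 + 2.9/2 = 2.55 m.
Total vertical stress at mid-clay: σ_v = 20.1×1.1 + 18.3×1.45 = 48.645 kPa.
Pore pressure: u = 9.81×(2.55 − 1.1) = 14.225 kPa.
Initial effective stress: σ'_0 = σ_v − u = 48.645 − 14.225 = 34.42 kPa.
Stress increase at mid-clay by the 2:1 spreading method:
Δσ = qB/(B+z) = 267×2.3/(2.3+2.55) = 126.62 kPa
Final effective stress: σ'_f = σ'_0 + Δσ = 34.42 + 126.62 = 161.04 kPa.
Normally consolidated clay, so the full stress increment lies on the virgin compression line:
S_c = C_c·H/(1+e₀)·log₁₀(σ'_f/σ'_0) = 0.27×2.9/(1+1.02)×log₁₀(161.04/34.42)
    = 0.38762 × 0.67012 = 0.2598 m

S_c ≈ 260 mm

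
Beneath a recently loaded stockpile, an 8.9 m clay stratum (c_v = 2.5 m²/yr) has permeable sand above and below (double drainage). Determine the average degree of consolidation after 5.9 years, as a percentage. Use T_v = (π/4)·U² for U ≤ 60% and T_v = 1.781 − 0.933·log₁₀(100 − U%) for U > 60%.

U ≈ 87.1 %

Drainage path length: H_d = H/2 = 4.45 m (double drainage).
T_v = c_v·t/H_d² = 2.5×5.9/4.45² = 0.74486.
T_v = 0.74486 corresponds to the U > 60% branch:
U = 1 − 10^((1.781 − T_v)/0.933)/100 = 0.871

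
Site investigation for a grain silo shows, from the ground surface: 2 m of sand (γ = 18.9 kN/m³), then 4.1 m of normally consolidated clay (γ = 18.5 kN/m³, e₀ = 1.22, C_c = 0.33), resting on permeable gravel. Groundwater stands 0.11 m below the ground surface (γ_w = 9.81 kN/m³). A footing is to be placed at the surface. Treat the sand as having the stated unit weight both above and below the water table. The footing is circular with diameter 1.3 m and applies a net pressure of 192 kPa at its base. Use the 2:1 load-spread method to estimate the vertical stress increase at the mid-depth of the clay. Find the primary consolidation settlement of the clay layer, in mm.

S_c ≈ 70.6 mm

Mid-depth of clay below the ground surface: z = 2 + 4.1/2 = 4.05 m.
Total vertical stress at mid-clay: σ_v = 18.9×2 + 18.5×2.05 = 75.725 kPa.
Pore pressure: u = 9.81×(4.05 − 0.11) = 38.651 kPa.
Initial effective stress: σ'_0 = σ_v − u = 75.725 − 38.651 = 37.074 kPa.
Stress increase at mid-clay by the 2:1 spreading method:
Δσ ≈ qD²/(D+z)² = 192×1.3²/(1.3+4.05)² = 11.337 kPa
Final effective stress: σ'_f = σ'_0 + Δσ = 37.074 + 11.337 = 48.411 kPa.
Normally consolidated clay, so the full stress increment lies on the virgin compression line:
S_c = C_c·H/(1+e₀)·log₁₀(σ'_f/σ'_0) = 0.33×4.1/(1+1.22)×log₁₀(48.411/37.074)
    = 0.60946 × 0.11587 = 0.07062 m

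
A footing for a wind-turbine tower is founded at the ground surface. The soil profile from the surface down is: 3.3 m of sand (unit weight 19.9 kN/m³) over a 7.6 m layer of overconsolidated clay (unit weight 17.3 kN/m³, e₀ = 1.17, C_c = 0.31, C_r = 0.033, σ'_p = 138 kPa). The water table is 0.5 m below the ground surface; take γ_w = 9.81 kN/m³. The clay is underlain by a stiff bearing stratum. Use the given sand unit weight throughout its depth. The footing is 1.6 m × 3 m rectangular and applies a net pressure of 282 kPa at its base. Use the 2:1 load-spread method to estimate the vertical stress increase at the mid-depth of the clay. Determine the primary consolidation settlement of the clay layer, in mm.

S_c ≈ 10.4 mm

Mid-depth of clay below the ground surface: z = 3.3 + 7.6/2 = 7.1 m.
Total vertical stress at mid-clay: σ_v = 19.9×3.3 + 17.3×3.8 = 131.41 kPa.
Pore pressure: u = 9.81×(7.1 − 0.5) = 64.746 kPa.
Initial effective stress: σ'_0 = σ_v − u = 131.41 − 64.746 = 66.664 kPa.
Stress increase at mid-clay by the 2:1 spreading method:
Δσ = qBL/((B+z)(L+z)) = 282×1.6×3/((1.6+7.1)(3+7.1)) = 15.405 kPa
Final effective stress: σ'_f = 66.664 + 15.405 = 82.069 kPa.
σ'_f = 82.069 ≤ σ'_p = 138 kPa, so the clay remains overconsolidated and only the recompression index applies:
S_c = C_r·H/(1+e₀)·log₁₀(σ'_f/σ'_0) = 0.033×7.6/2.17×log₁₀(82.069/66.664)
    = 0.11558 × 0.090288 = 0.01044 m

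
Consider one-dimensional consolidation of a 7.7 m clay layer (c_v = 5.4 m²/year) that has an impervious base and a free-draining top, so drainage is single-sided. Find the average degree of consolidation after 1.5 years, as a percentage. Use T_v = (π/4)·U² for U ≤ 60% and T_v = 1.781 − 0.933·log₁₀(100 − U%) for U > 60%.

U ≈ 41.7 %

Drainage path length: H_d = H = 7.7 m (single drainage).
T_v = c_v·t/H_d² = 5.4×1.5/7.7² = 0.13662.
T_v = 0.13662 corresponds to the U ≤ 60% branch:
U = √(4T_v/π) = 0.4171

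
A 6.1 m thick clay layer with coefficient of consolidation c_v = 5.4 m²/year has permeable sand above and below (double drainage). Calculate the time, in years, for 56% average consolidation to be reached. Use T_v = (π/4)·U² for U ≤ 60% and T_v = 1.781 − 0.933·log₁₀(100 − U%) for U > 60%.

t ≈ 0.424 years

Drainage path length: H_d = H/2 = 3.05 m (double drainage).
U ≤ 60%: T_v = (π/4)·U² = (π/4)×0.56² = 0.2463.
t = T_v·H_d²/c_v = 0.2463×3.05²/5.4 = 0.4243 years.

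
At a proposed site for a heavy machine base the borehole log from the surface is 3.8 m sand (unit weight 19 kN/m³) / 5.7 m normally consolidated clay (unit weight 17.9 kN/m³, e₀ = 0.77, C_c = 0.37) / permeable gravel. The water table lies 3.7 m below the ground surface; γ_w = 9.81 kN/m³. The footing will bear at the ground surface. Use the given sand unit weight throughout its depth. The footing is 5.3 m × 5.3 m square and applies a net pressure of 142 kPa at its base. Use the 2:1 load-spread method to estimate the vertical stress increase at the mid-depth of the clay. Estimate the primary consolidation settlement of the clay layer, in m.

Mid-depth of clay below the ground surface: z = 3.8 + 5.7/2 = 6.65 m.
Total vertical stress at mid-clay: σ_v = 19×3.8 + 17.9×2.85 = 123.22 kPa.
Pore pressure: u = 9.81×(6.65 − 3.7) = 28.94 kPa.
Initial effective stress: σ'_0 = σ_v − u = 123.22 − 28.94 = 94.28 kPa.
Stress increase at mid-clay by the 2:1 spreading method:
Δσ = qBL/((B+z)(L+z)) = 142×5.3×5.3/((5.3+6.65)(5.3+6.65)) = 27.932 kPa
Final effective stress: σ'_f = σ'_0 + Δσ = 94.28 + 27.932 = 122.21 kPa.
Normally consolidated clay, so the full stress increment lies on the virgin compression line:
S_c = C_c·H/(1+e₀)·log₁₀(σ'_f/σ'_0) = 0.37×5.7/(1+0.77)×log₁₀(122.21/94.28)
    = 1.1915 × 0.11269 = 0.1343 m

S_c ≈ 0.134 m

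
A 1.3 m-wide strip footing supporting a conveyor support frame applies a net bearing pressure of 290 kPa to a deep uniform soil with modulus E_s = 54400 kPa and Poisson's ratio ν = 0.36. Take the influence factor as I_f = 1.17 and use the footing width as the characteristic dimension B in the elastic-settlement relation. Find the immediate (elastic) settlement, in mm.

Immediate (elastic) settlement: S_e = q·B·(1−ν²)/E_s · I_f.
S_e = 290 × 1.3 × (1 − 0.36²) / 54400 × 1.17
    = 290 × 1.3 × 0.8704 / 54400 × 1.17
    = 0.007057 m = 7.057 mm

S_e ≈ 7.06 mm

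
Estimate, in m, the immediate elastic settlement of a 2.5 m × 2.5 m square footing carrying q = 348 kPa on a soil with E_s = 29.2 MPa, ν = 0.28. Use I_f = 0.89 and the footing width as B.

Immediate (elastic) settlement: S_e = q·B·(1−ν²)/E_s · I_f.
E_s = 29.2 MPa = 29200 kPa.
S_e = 348 × 2.5 × (1 − 0.28²) / 29200 × 0.89
    = 348 × 2.5 × 0.9216 / 29200 × 0.89
    = 0.02444 m

S_e ≈ 0.0244 m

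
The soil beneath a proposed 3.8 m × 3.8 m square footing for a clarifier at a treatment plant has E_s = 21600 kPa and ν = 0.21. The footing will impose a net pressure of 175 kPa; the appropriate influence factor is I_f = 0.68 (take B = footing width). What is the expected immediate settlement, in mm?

S_e ≈ 20 mm

Immediate (elastic) settlement: S_e = q·B·(1−ν²)/E_s · I_f.
S_e = 175 × 3.8 × (1 − 0.21²) / 21600 × 0.68
    = 175 × 3.8 × 0.9559 / 21600 × 0.68
    = 0.02001 m = 20.01 mm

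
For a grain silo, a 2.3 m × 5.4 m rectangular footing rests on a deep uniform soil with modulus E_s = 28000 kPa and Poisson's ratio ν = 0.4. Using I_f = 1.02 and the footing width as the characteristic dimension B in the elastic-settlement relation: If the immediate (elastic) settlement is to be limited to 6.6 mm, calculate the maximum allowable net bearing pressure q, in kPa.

q ≈ 93.8 kPa

S_e = q·B·(1−ν²)/E_s · I_f  ⇒  q = S_e·E_s / (B·(1−ν²)·I_f).
q = 0.0066 × 28000 / (2.3 × 0.84 × 1.02) = 93.78 kPa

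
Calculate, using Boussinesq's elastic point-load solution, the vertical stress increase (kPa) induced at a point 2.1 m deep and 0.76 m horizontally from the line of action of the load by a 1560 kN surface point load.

Δσ_z ≈ 124 kPa

Boussinesq vertical stress below a point load on an elastic half-space:
Δσ_z = 3P/(2πz²) · [1 + (r/z)²]^(−5/2)
r/z = 0.76/2.1 = 0.3619; [1+(r/z)²]^(−5/2) = 0.73514.
Δσ_z = 3×1560/(2π×2.1²) × 0.73514 = 168.9 × 0.73514 = 124.2 kPa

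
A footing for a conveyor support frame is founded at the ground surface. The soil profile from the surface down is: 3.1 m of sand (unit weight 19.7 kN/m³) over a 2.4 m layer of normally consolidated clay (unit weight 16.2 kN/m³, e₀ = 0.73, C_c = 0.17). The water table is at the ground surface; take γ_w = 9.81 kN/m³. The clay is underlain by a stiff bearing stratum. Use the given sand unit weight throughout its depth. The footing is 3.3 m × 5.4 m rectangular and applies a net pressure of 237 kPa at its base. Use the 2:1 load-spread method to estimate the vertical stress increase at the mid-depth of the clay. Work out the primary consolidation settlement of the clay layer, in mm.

Mid-depth of clay below the ground surface: z = 3.1 + 2.4/2 = 4.3 m.
Total vertical stress at mid-clay: σ_v = 19.7×3.1 + 16.2×1.2 = 80.51 kPa.
Pore pressure: u = 9.81×(4.3 − 0) = 42.183 kPa.
Initial effective stress: σ'_0 = σ_v − u = 80.51 − 42.183 = 38.327 kPa.
Stress increase at mid-clay by the 2:1 spreading method:
Δσ = qBL/((B+z)(L+z)) = 237×3.3×5.4/((3.3+4.3)(5.4+4.3)) = 57.289 kPa
Final effective stress: σ'_f = σ'_0 + Δσ = 38.327 + 57.289 = 95.616 kPa.
Normally consolidated clay, so the full stress increment lies on the virgin compression line:
S_c = C_c·H/(1+e₀)·log₁₀(σ'_f/σ'_0) = 0.17×2.4/(1+0.73)×log₁₀(95.616/38.327)
    = 0.23584 × 0.39703 = 0.09364 m

S_c ≈ 93.6 mm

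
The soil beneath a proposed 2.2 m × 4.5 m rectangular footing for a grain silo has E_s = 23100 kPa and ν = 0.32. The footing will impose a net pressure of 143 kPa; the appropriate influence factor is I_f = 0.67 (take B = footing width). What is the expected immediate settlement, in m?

Immediate (elastic) settlement: S_e = q·B·(1−ν²)/E_s · I_f.
S_e = 143 × 2.2 × (1 − 0.32²) / 23100 × 0.67
    = 143 × 2.2 × 0.8976 / 23100 × 0.67
    = 0.00819 m

S_e ≈ 0.00819 m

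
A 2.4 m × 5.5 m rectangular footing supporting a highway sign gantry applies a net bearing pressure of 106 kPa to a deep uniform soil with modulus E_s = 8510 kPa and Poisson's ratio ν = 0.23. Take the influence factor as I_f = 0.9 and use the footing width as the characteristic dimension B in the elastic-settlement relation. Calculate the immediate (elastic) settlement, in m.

Immediate (elastic) settlement: S_e = q·B·(1−ν²)/E_s · I_f.
S_e = 106 × 2.4 × (1 − 0.23²) / 8510 × 0.9
    = 106 × 2.4 × 0.9471 / 8510 × 0.9
    = 0.02548 m

S_e ≈ 0.0255 m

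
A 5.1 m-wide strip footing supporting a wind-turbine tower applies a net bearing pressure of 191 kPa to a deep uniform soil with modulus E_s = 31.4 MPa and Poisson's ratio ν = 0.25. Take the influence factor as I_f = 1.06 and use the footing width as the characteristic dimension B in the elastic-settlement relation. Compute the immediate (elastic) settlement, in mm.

S_e ≈ 30.8 mm

Immediate (elastic) settlement: S_e = q·B·(1−ν²)/E_s · I_f.
E_s = 31.4 MPa = 31400 kPa.
S_e = 191 × 5.1 × (1 − 0.25²) / 31400 × 1.06
    = 191 × 5.1 × 0.9375 / 31400 × 1.06
    = 0.03083 m = 30.83 mm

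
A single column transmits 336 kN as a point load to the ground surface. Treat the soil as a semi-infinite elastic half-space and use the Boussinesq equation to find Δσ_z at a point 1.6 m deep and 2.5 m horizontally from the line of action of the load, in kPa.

Δσ_z ≈ 2.85 kPa

Boussinesq vertical stress below a point load on an elastic half-space:
Δσ_z = 3P/(2πz²) · [1 + (r/z)²]^(−5/2)
r/z = 2.5/1.6 = 1.5625; [1+(r/z)²]^(−5/2) = 0.045516.
Δσ_z = 3×336/(2π×1.6²) × 0.045516 = 62.667 × 0.045516 = 2.852 kPa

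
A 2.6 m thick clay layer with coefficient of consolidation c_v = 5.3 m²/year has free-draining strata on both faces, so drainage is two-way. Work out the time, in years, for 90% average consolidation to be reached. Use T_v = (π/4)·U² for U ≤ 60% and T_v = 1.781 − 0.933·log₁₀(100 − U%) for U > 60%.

Drainage path length: H_d = H/2 = 1.3 m (double drainage).
U > 60%: T_v = 1.781 − 0.933·log₁₀(100 − 90) = 0.848.
t = T_v·H_d²/c_v = 0.848×1.3²/5.3 = 0.2704 years.

t ≈ 0.27 years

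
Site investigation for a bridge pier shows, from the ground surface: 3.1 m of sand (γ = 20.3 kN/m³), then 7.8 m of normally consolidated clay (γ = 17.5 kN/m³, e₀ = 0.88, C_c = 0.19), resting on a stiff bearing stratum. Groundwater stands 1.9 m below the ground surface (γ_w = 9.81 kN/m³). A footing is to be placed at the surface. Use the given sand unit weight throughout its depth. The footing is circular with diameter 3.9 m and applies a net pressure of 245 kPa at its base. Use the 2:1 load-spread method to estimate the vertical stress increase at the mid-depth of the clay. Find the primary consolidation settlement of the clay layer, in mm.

Mid-depth of clay below the ground surface: z = 3.1 + 7.8/2 = 7 m.
Total vertical stress at mid-clay: σ_v = 20.3×3.1 + 17.5×3.9 = 131.18 kPa.
Pore pressure: u = 9.81×(7 − 1.9) = 50.031 kPa.
Initial effective stress: σ'_0 = σ_v − u = 131.18 − 50.031 = 81.149 kPa.
Stress increase at mid-clay by the 2:1 spreading method:
Δσ ≈ qD²/(D+z)² = 245×3.9²/(3.9+7)² = 31.365 kPa
Final effective stress: σ'_f = σ'_0 + Δσ = 81.149 + 31.365 = 112.51 kPa.
Normally consolidated clay, so the full stress increment lies on the virgin compression line:
S_c = C_c·H/(1+e₀)·log₁₀(σ'_f/σ'_0) = 0.19×7.8/(1+0.88)×log₁₀(112.51/81.149)
    = 0.7883 × 0.14191 = 0.1119 m

S_c ≈ 112 mm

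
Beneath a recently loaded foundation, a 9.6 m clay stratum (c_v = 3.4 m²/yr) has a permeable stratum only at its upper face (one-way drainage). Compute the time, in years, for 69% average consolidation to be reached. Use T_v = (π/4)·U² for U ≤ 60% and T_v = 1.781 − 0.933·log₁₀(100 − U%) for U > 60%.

t ≈ 10.6 years

Drainage path length: H_d = H = 9.6 m (single drainage).
U > 60%: T_v = 1.781 − 0.933·log₁₀(100 − 69) = 0.38956.
t = T_v·H_d²/c_v = 0.38956×9.6²/3.4 = 10.56 years.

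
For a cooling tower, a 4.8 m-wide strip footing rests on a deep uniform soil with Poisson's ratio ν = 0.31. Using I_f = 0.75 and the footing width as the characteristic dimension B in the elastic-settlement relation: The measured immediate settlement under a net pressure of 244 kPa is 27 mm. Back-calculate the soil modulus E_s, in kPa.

E_s ≈ 29400 kPa

S_e = q·B·(1−ν²)/E_s · I_f  ⇒  E_s = q·B·(1−ν²)·I_f / S_e.
E_s = 244 × 4.8 × 0.9039 × 0.75 / 0.027 = 29410 kPa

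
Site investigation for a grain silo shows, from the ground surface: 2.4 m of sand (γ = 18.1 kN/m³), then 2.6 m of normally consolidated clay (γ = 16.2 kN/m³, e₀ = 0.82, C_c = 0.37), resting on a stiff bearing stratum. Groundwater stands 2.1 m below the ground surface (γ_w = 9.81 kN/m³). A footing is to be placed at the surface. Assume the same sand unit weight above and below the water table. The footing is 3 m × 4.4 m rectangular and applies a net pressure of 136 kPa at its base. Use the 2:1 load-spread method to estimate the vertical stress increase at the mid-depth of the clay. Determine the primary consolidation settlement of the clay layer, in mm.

S_c ≈ 119 mm

Mid-depth of clay below the ground surface: z = 2.4 + 2.6/2 = 3.7 m.
Total vertical stress at mid-clay: σ_v = 18.1×2.4 + 16.2×1.3 = 64.5 kPa.
Pore pressure: u = 9.81×(3.7 − 2.1) = 15.696 kPa.
Initial effective stress: σ'_0 = σ_v − u = 64.5 − 15.696 = 48.804 kPa.
Stress increase at mid-clay by the 2:1 spreading method:
Δσ = qBL/((B+z)(L+z)) = 136×3×4.4/((3+3.7)(4.4+3.7)) = 33.079 kPa
Final effective stress: σ'_f = σ'_0 + Δσ = 48.804 + 33.079 = 81.883 kPa.
Normally consolidated clay, so the full stress increment lies on the virgin compression line:
S_c = C_c·H/(1+e₀)·log₁₀(σ'_f/σ'_0) = 0.37×2.6/(1+0.82)×log₁₀(81.883/48.804)
    = 0.52857 × 0.22474 = 0.1188 m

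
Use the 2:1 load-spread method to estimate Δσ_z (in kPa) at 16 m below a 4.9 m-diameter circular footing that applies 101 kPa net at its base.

Δσ_z ≈ 5.55 kPa

By the 2:1 method the load spreads at 1 horizontal : 2 vertical, so at depth z the loaded area has grown by z in each plan dimension:
Δσ ≈ qD²/(D+z)² = 101×4.9²/(4.9+16)² = 5.5516 kPa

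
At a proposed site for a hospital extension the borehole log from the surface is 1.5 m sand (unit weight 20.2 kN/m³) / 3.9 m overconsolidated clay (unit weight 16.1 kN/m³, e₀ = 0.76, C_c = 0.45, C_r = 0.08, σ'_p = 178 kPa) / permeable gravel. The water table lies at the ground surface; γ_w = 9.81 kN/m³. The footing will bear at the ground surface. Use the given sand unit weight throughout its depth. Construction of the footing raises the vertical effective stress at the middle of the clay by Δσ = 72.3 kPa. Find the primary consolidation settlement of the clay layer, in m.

S_c ≈ 0.0985 m

Mid-depth of clay below the ground surface: z = 1.5 + 3.9/2 = 3.45 m.
Total vertical stress at mid-clay: σ_v = 20.2×1.5 + 16.1×1.95 = 61.695 kPa.
Pore pressure: u = 9.81×(3.45 − 0) = 33.845 kPa.
Initial effective stress: σ'_0 = σ_v − u = 61.695 − 33.845 = 27.85 kPa.
Final effective stress: σ'_f = 27.85 + 72.3 = 100.15 kPa.
σ'_f = 100.15 ≤ σ'_p = 178 kPa, so the clay remains overconsolidated and only the recompression index applies:
S_c = C_r·H/(1+e₀)·log₁₀(σ'_f/σ'_0) = 0.08×3.9/1.76×log₁₀(100.15/27.85)
    = 0.17727 × 0.55583 = 0.09853 m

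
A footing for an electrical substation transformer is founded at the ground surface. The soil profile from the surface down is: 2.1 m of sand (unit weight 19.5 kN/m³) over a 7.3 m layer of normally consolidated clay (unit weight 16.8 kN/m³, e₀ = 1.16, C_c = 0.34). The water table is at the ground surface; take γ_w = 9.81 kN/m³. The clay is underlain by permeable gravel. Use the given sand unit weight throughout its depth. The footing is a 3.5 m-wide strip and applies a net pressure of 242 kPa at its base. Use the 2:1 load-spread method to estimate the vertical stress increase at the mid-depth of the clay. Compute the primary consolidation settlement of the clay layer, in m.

Mid-depth of clay below the ground surface: z = 2.1 + 7.3/2 = 5.75 m.
Total vertical stress at mid-clay: σ_v = 19.5×2.1 + 16.8×3.65 = 102.27 kPa.
Pore pressure: u = 9.81×(5.75 − 0) = 56.408 kPa.
Initial effective stress: σ'_0 = σ_v − u = 102.27 − 56.408 = 45.862 kPa.
Stress increase at mid-clay by the 2:1 spreading method:
Δσ = qB/(B+z) = 242×3.5/(3.5+5.75) = 91.568 kPa
Final effective stress: σ'_f = σ'_0 + Δσ = 45.862 + 91.568 = 137.43 kPa.
Normally consolidated clay, so the full stress increment lies on the virgin compression line:
S_c = C_c·H/(1+e₀)·log₁₀(σ'_f/σ'_0) = 0.34×7.3/(1+1.16)×log₁₀(137.43/45.862)
    = 1.1491 × 0.47663 = 0.5477 m

S_c ≈ 0.548 m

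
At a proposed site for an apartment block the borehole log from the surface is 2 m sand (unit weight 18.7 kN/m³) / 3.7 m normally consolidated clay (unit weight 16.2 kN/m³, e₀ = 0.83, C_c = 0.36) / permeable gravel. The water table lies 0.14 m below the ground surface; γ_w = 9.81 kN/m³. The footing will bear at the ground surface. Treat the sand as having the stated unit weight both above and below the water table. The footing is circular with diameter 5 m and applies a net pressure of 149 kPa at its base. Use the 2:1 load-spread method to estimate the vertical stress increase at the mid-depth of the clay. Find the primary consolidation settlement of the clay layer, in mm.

S_c ≈ 294 mm

Mid-depth of clay below the ground surface: z = 2 + 3.7/2 = 3.85 m.
Total vertical stress at mid-clay: σ_v = 18.7×2 + 16.2×1.85 = 67.37 kPa.
Pore pressure: u = 9.81×(3.85 − 0.14) = 36.395 kPa.
Initial effective stress: σ'_0 = σ_v − u = 67.37 − 36.395 = 30.975 kPa.
Stress increase at mid-clay by the 2:1 spreading method:
Δσ ≈ qD²/(D+z)² = 149×5²/(5+3.85)² = 47.56 kPa
Final effective stress: σ'_f = σ'_0 + Δσ = 30.975 + 47.56 = 78.535 kPa.
Normally consolidated clay, so the full stress increment lies on the virgin compression line:
S_c = C_c·H/(1+e₀)·log₁₀(σ'_f/σ'_0) = 0.36×3.7/(1+0.83)×log₁₀(78.535/30.975)
    = 0.72787 × 0.40405 = 0.2941 m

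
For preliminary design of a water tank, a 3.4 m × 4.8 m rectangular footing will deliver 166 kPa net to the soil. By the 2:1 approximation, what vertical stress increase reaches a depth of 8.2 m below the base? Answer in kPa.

By the 2:1 method the load spreads at 1 horizontal : 2 vertical, so at depth z the loaded area has grown by z in each plan dimension:
Δσ = qBL/((B+z)(L+z)) = 166×3.4×4.8/((3.4+8.2)(4.8+8.2)) = 17.965 kPa

Δσ_z ≈ 18 kPa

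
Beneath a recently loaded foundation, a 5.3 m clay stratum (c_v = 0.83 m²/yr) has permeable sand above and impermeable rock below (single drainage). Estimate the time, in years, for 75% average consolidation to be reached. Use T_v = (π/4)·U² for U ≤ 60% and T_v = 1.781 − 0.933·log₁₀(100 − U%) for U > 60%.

t ≈ 16.1 years

Drainage path length: H_d = H = 5.3 m (single drainage).
U > 60%: T_v = 1.781 − 0.933·log₁₀(100 − 75) = 0.47672.
t = T_v·H_d²/c_v = 0.47672×5.3²/0.83 = 16.13 years.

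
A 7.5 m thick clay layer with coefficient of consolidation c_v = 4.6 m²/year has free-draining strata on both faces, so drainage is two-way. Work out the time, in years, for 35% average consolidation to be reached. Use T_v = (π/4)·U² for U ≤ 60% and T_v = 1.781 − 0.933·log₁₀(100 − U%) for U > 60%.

t ≈ 0.294 years

Drainage path length: H_d = H/2 = 3.75 m (double drainage).
U ≤ 60%: T_v = (π/4)·U² = (π/4)×0.35² = 0.096211.
t = T_v·H_d²/c_v = 0.096211×3.75²/4.6 = 0.2941 years.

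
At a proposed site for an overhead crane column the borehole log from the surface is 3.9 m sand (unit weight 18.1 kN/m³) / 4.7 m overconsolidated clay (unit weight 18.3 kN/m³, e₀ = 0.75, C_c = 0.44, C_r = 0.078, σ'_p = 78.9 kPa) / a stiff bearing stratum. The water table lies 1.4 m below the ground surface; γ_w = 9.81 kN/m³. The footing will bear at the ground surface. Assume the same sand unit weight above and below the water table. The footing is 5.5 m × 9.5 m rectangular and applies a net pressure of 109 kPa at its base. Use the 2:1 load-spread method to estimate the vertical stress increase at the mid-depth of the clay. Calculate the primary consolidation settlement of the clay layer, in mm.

Mid-depth of clay below the ground surface: z = 3.9 + 4.7/2 = 6.25 m.
Total vertical stress at mid-clay: σ_v = 18.1×3.9 + 18.3×2.35 = 113.59 kPa.
Pore pressure: u = 9.81×(6.25 − 1.4) = 47.578 kPa.
Initial effective stress: σ'_0 = σ_v − u = 113.59 − 47.578 = 66.012 kPa.
Stress increase at mid-clay by the 2:1 spreading method:
Δσ = qBL/((B+z)(L+z)) = 109×5.5×9.5/((5.5+6.25)(9.5+6.25)) = 30.775 kPa
Final effective stress: σ'_f = 66.012 + 30.775 = 96.787 kPa.
σ'_f = 96.787 > σ'_p = 78.9 kPa, so the stress path crosses the preconsolidation pressure — recompression up to σ'_p, then virgin compression beyond:
S_c = H/(1+e₀)·[C_r·log₁₀(σ'_p/σ'_0) + C_c·log₁₀(σ'_f/σ'_p)]
    = 4.7/1.75 × [0.078×log₁₀(78.9/66.012) + 0.44×log₁₀(96.787/78.9)]
    = 2.6857 × [0.0060414 + 0.039046] = 0.1211 m

S_c ≈ 121 mm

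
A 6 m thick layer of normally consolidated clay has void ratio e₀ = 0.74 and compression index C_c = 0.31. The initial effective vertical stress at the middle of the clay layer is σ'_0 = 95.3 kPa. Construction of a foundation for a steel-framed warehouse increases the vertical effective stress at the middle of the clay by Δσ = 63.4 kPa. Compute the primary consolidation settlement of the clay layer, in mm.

S_c ≈ 237 mm

Final effective stress: σ'_f = σ'_0 + Δσ = 95.3 + 63.4 = 158.7 kPa.
Normally consolidated clay, so the full stress increment lies on the virgin compression line:
S_c = C_c·H/(1+e₀)·log₁₀(σ'_f/σ'_0) = 0.31×6/(1+0.74)×log₁₀(158.7/95.3)
    = 1.069 × 0.22148 = 0.2368 m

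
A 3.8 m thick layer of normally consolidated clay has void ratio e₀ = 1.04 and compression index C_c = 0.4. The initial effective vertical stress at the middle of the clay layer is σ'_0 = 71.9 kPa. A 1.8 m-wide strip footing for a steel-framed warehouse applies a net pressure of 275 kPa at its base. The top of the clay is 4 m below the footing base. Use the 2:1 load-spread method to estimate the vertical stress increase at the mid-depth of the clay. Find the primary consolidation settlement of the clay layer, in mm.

Mid-depth of clay below the footing base: z = 4 + 3.8/2 = 5.9 m.
Stress increase at mid-clay by the 2:1 spreading method:
Δσ = qB/(B+z) = 275×1.8/(1.8+5.9) = 64.286 kPa
Final effective stress: σ'_f = σ'_0 + Δσ = 71.9 + 64.286 = 136.19 kPa.
Normally consolidated clay, so the full stress increment lies on the virgin compression line:
S_c = C_c·H/(1+e₀)·log₁₀(σ'_f/σ'_0) = 0.4×3.8/(1+1.04)×log₁₀(136.19/71.9)
    = 0.7451 × 0.27742 = 0.2067 m

S_c ≈ 207 mm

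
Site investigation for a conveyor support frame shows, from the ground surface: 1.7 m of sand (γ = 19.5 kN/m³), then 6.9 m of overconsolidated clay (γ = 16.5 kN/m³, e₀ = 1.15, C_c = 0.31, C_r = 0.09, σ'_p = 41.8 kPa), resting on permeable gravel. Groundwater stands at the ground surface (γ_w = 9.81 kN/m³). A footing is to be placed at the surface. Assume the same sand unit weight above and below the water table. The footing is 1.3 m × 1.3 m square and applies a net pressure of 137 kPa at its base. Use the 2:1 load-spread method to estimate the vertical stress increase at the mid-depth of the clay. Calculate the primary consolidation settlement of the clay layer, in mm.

Mid-depth of clay below the ground surface: z = 1.7 + 6.9/2 = 5.15 m.
Total vertical stress at mid-clay: σ_v = 19.5×1.7 + 16.5×3.45 = 90.075 kPa.
Pore pressure: u = 9.81×(5.15 − 0) = 50.522 kPa.
Initial effective stress: σ'_0 = σ_v − u = 90.075 − 50.522 = 39.553 kPa.
Stress increase at mid-clay by the 2:1 spreading method:
Δσ = qBL/((B+z)(L+z)) = 137×1.3×1.3/((1.3+5.15)(1.3+5.15)) = 5.5653 kPa
Final effective stress: σ'_f = 39.553 + 5.5653 = 45.118 kPa.
σ'_f = 45.118 > σ'_p = 41.8 kPa, so the stress path crosses the preconsolidation pressure — recompression up to σ'_p, then virgin compression beyond:
S_c = H/(1+e₀)·[C_r·log₁₀(σ'_p/σ'_0) + C_c·log₁₀(σ'_f/σ'_p)]
    = 6.9/2.15 × [0.09×log₁₀(41.8/39.553) + 0.31×log₁₀(45.118/41.8)]
    = 3.2093 × [0.0021597 + 0.010284] = 0.03994 m

S_c ≈ 39.9 mm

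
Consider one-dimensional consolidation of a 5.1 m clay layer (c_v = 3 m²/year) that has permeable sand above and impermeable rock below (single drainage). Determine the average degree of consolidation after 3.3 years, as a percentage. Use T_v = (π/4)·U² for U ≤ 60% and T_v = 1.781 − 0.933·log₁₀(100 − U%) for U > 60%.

U ≈ 68.3 %

Drainage path length: H_d = H = 5.1 m (single drainage).
T_v = c_v·t/H_d² = 3×3.3/5.1² = 0.38062.
T_v = 0.38062 corresponds to the U > 60% branch:
U = 1 − 10^((1.781 − T_v)/0.933)/100 = 0.6831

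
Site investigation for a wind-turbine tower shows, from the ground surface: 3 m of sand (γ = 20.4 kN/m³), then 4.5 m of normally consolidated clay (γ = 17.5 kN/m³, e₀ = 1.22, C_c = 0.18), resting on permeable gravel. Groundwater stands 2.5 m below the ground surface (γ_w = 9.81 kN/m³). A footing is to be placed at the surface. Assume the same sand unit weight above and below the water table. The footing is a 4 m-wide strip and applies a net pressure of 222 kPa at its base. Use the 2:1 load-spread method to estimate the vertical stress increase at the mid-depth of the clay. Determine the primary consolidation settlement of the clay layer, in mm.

S_c ≈ 132 mm

Mid-depth of clay below the ground surface: z = 3 + 4.5/2 = 5.25 m.
Total vertical stress at mid-clay: σ_v = 20.4×3 + 17.5×2.25 = 100.57 kPa.
Pore pressure: u = 9.81×(5.25 − 2.5) = 26.978 kPa.
Initial effective stress: σ'_0 = σ_v − u = 100.57 − 26.978 = 73.592 kPa.
Stress increase at mid-clay by the 2:1 spreading method:
Δσ = qB/(B+z) = 222×4/(4+5.25) = 96 kPa
Final effective stress: σ'_f = σ'_0 + Δσ = 73.592 + 96 = 169.59 kPa.
Normally consolidated clay, so the full stress increment lies on the virgin compression line:
S_c = C_c·H/(1+e₀)·log₁₀(σ'_f/σ'_0) = 0.18×4.5/(1+1.22)×log₁₀(169.59/73.592)
    = 0.36486 × 0.36257 = 0.1323 m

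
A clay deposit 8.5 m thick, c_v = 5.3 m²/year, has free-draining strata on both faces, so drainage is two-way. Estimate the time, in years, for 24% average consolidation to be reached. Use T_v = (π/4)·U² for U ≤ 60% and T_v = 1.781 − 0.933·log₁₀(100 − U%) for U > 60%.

t ≈ 0.154 years

Drainage path length: H_d = H/2 = 4.25 m (double drainage).
U ≤ 60%: T_v = (π/4)·U² = (π/4)×0.24² = 0.045239.
t = T_v·H_d²/c_v = 0.045239×4.25²/5.3 = 0.1542 years.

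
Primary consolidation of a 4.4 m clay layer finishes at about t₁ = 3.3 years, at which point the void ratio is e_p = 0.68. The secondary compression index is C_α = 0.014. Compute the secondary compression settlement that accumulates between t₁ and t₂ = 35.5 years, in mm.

S_s ≈ 37.8 mm

Secondary compression: S_s = C_α·H/(1+e_p)·log₁₀(t₂/t₁)
S_s = 0.014×4.4/(1+0.68)×log₁₀(35.5/3.3)
    = 0.03667 × 1.032 = 0.03783 m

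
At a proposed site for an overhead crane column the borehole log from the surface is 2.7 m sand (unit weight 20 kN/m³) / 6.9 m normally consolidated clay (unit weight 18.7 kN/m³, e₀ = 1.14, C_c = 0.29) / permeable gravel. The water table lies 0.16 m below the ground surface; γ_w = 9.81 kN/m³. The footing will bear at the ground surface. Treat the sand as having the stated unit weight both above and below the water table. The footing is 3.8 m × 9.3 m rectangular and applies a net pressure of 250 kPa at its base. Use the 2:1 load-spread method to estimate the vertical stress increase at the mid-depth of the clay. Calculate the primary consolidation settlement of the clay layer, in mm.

Mid-depth of clay below the ground surface: z = 2.7 + 6.9/2 = 6.15 m.
Total vertical stress at mid-clay: σ_v = 20×2.7 + 18.7×3.45 = 118.52 kPa.
Pore pressure: u = 9.81×(6.15 − 0.16) = 58.762 kPa.
Initial effective stress: σ'_0 = σ_v − u = 118.52 − 58.762 = 59.758 kPa.
Stress increase at mid-clay by the 2:1 spreading method:
Δσ = qBL/((B+z)(L+z)) = 250×3.8×9.3/((3.8+6.15)(9.3+6.15)) = 57.472 kPa
Final effective stress: σ'_f = σ'_0 + Δσ = 59.758 + 57.472 = 117.23 kPa.
Normally consolidated clay, so the full stress increment lies on the virgin compression line:
S_c = C_c·H/(1+e₀)·log₁₀(σ'_f/σ'_0) = 0.29×6.9/(1+1.14)×log₁₀(117.23/59.758)
    = 0.93505 × 0.29264 = 0.2736 m

S_c ≈ 274 mm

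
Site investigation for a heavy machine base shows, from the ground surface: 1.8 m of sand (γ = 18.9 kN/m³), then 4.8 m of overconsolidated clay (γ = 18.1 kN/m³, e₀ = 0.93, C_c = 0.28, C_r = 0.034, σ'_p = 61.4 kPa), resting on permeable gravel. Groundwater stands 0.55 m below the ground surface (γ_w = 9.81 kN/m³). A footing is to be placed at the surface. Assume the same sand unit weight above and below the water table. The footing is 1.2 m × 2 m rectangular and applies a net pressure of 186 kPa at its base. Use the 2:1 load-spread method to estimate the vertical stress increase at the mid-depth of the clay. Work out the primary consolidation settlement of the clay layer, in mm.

Mid-depth of clay below the ground surface: z = 1.8 + 4.8/2 = 4.2 m.
Total vertical stress at mid-clay: σ_v = 18.9×1.8 + 18.1×2.4 = 77.46 kPa.
Pore pressure: u = 9.81×(4.2 − 0.55) = 35.806 kPa.
Initial effective stress: σ'_0 = σ_v − u = 77.46 − 35.806 = 41.654 kPa.
Stress increase at mid-clay by the 2:1 spreading method:
Δσ = qBL/((B+z)(L+z)) = 186×1.2×2/((1.2+4.2)(2+4.2)) = 13.333 kPa
Final effective stress: σ'_f = 41.654 + 13.333 = 54.987 kPa.
σ'_f = 54.987 ≤ σ'_p = 61.4 kPa, so the clay remains overconsolidated and only the recompression index applies:
S_c = C_r·H/(1+e₀)·log₁₀(σ'_f/σ'_0) = 0.034×4.8/1.93×log₁₀(54.987/41.654)
    = 0.084558 × 0.1206 = 0.0102 m

S_c ≈ 10.2 mm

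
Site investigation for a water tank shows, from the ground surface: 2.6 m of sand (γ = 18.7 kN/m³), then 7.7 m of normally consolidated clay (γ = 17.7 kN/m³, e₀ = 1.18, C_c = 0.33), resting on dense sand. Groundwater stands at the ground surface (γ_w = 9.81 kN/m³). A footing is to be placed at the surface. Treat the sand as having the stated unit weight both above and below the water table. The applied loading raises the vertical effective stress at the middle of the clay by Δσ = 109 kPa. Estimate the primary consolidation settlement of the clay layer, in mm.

Mid-depth of clay below the ground surface: z = 2.6 + 7.7/2 = 6.45 m.
Total vertical stress at mid-clay: σ_v = 18.7×2.6 + 17.7×3.85 = 116.76 kPa.
Pore pressure: u = 9.81×(6.45 − 0) = 63.275 kPa.
Initial effective stress: σ'_0 = σ_v − u = 116.76 − 63.275 = 53.485 kPa.
Final effective stress: σ'_f = σ'_0 + Δσ = 53.485 + 109 = 162.49 kPa.
Normally consolidated clay, so the full stress increment lies on the virgin compression line:
S_c = C_c·H/(1+e₀)·log₁₀(σ'_f/σ'_0) = 0.33×7.7/(1+1.18)×log₁₀(162.49/53.485)
    = 1.1656 × 0.48259 = 0.5625 m

S_c ≈ 563 mm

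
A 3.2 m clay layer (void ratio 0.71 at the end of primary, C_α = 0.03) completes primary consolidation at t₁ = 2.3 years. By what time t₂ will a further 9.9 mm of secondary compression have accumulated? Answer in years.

S_s = C_α·H/(1+e_p)·log₁₀(t₂/t₁) ⇒ log₁₀(t₂/t₁) = S_s·(1+e_p)/(C_α·H).
log₁₀(t₂/t₁) = 0.0099 × (1+0.71) / (0.03×3.2) = 0.1763
t₂ = t₁ × 10^0.1763 = 2.3 × 1.501 = 3.452 years

t₂ ≈ 3.45 years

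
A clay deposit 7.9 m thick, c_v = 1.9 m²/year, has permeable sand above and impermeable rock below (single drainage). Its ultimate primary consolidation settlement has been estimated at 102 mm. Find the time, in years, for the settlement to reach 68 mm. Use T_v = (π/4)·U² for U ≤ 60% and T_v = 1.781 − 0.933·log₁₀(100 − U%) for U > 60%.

t ≈ 11.8 years

Drainage path length: H_d = H = 7.9 m (single drainage).
U = S(t)/S_ult = 68/102 = 0.6667.
U > 60%: T_v = 1.781 − 0.933·log₁₀(100 − 66.667) = 0.36015.
t = T_v·H_d²/c_v = 0.36015×7.9²/1.9 = 11.83 years.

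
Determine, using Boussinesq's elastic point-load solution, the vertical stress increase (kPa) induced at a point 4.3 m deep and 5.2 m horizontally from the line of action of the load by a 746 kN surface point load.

Boussinesq vertical stress below a point load on an elastic half-space:
Δσ_z = 3P/(2πz²) · [1 + (r/z)²]^(−5/2)
r/z = 5.2/4.3 = 1.2093; [1+(r/z)²]^(−5/2) = 0.1051.
Δσ_z = 3×746/(2π×4.3²) × 0.1051 = 19.264 × 0.1051 = 2.025 kPa

Δσ_z ≈ 2.02 kPa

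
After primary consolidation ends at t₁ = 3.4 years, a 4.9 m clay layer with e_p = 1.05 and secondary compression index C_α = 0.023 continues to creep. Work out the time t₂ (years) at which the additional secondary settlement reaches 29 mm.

S_s = C_α·H/(1+e_p)·log₁₀(t₂/t₁) ⇒ log₁₀(t₂/t₁) = S_s·(1+e_p)/(C_α·H).
log₁₀(t₂/t₁) = 0.029 × (1+1.05) / (0.023×4.9) = 0.5275
t₂ = t₁ × 10^0.5275 = 3.4 × 3.369 = 11.45 years

t₂ ≈ 11.5 years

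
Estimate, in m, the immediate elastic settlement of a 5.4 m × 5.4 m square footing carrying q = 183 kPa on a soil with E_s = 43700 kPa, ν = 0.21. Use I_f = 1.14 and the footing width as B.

S_e ≈ 0.0246 m

Immediate (elastic) settlement: S_e = q·B·(1−ν²)/E_s · I_f.
S_e = 183 × 5.4 × (1 − 0.21²) / 43700 × 1.14
    = 183 × 5.4 × 0.9559 / 43700 × 1.14
    = 0.02464 m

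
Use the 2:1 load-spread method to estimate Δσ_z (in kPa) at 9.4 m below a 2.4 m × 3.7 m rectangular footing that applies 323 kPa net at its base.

Δσ_z ≈ 18.6 kPa

By the 2:1 method the load spreads at 1 horizontal : 2 vertical, so at depth z the loaded area has grown by z in each plan dimension:
Δσ = qBL/((B+z)(L+z)) = 323×2.4×3.7/((2.4+9.4)(3.7+9.4)) = 18.555 kPa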